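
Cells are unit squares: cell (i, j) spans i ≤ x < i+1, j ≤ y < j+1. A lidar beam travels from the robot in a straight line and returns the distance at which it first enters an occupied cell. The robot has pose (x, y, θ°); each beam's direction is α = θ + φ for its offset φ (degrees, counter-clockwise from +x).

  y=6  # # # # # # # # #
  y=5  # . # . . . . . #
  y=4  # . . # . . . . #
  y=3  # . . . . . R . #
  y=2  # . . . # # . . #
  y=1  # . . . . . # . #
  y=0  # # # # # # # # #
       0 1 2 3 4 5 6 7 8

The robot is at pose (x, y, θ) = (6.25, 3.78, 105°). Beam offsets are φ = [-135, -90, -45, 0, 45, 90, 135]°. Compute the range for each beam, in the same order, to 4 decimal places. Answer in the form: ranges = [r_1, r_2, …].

ranges = [2.0207, 1.8117, 2.5634, 2.2983, 3.7528, 5.4352, 0.9007]

beam 1: φ=-135°, α=330°
  cosα=0.8660 sinα=-0.5000 | (6,3) | tMaxX 0.8660 tMaxY 1.5600 | tΔX 1.1547 tΔY 2.0000
    t=0.8660 [x] (7,3)
    t=1.5600 [y] (7,2)
    t=2.0207 [x] (8,2) — stop
  → r_1 = 2.0207
beam 2: φ=-90°, α=15°
  cosα=0.9659 sinα=0.2588 | (6,3) | tMaxX 0.7765 tMaxY 0.8500 | tΔX 1.0353 tΔY 3.8637
    t=0.7765 [x] (7,3)
    t=0.8500 [y] (7,4)
    t=1.8117 [x] (8,4) — stop
  → r_2 = 1.8117
beam 3: φ=-45°, α=60°
  cosα=0.5000 sinα=0.8660 | (6,3) | tMaxX 1.5000 tMaxY 0.2540 | tΔX 2.0000 tΔY 1.1547
    t=0.2540 [y] (6,4)
    t=1.4087 [y] (6,5)
    t=1.5000 [x] (7,5)
    t=2.5634 [y] (7,6) — stop
  → r_3 = 2.5634
beam 4: φ=0°, α=105°
  cosα=-0.2588 sinα=0.9659 | (6,3) | tMaxX 0.9659 tMaxY 0.2278 | tΔX 3.8637 tΔY 1.0353
    t=0.2278 [y] (6,4)
    t=0.9659 [x] (5,4)
    t=1.2630 [y] (5,5)
    t=2.2983 [y] (5,6) — stop
  → r_4 = 2.2983
beam 5: φ=45°, α=150°
  cosα=-0.8660 sinα=0.5000 | (6,3) | tMaxX 0.2887 tMaxY 0.4400 | tΔX 1.1547 tΔY 2.0000
    t=0.2887 [x] (5,3)
    t=0.4400 [y] (5,4)
    t=1.4434 [x] (4,4)
    t=2.4400 [y] (4,5)
    t=2.5981 [x] (3,5)
    t=3.7528 [x] (2,5) — stop
  → r_5 = 3.7528
beam 6: φ=90°, α=195°
  cosα=-0.9659 sinα=-0.2588 | (6,3) | tMaxX 0.2588 tMaxY 3.0137 | tΔX 1.0353 tΔY 3.8637
    t=0.2588 [x] (5,3)
    t=1.2941 [x] (4,3)
    t=2.3294 [x] (3,3)
    t=3.0137 [y] (3,2)
    t=3.3646 [x] (2,2)
    t=4.3999 [x] (1,2)
    t=5.4352 [x] (0,2) — stop
  → r_6 = 5.4352
beam 7: φ=135°, α=240°
  cosα=-0.5000 sinα=-0.8660 | (6,3) | tMaxX 0.5000 tMaxY 0.9007 | tΔX 2.0000 tΔY 1.1547
    t=0.5000 [x] (5,3)
    t=0.9007 [y] (5,2) — stop
  → r_7 = 0.9007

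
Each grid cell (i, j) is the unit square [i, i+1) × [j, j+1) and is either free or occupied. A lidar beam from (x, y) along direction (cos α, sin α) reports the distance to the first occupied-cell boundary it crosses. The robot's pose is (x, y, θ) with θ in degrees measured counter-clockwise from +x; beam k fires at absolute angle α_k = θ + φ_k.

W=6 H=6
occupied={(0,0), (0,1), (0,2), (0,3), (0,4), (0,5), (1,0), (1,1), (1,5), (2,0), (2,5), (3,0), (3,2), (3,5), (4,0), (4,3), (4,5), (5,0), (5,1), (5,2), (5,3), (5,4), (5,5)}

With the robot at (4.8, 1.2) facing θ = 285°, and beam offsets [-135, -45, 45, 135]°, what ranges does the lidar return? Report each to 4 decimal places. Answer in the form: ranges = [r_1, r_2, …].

ranges = [1.6000, 0.2309, 0.2309, 0.4000]

beam 1: φ=-135°, α=150°
  dir = (cos 150°, sin 150°) = (-0.8660, 0.5000); from cell (4,1)
  next x-line at t=0.9238, next y-line at t=1.6000; Δt_x=1.1547, Δt_y=2.0000
    x: enter (3,1) at t=0.9238
    y: enter (3,2) at t=1.6000 ← occupied
  → r_1 = 1.6000
beam 2: φ=-45°, α=240°
  dir = (cos 240°, sin 240°) = (-0.5000, -0.8660); from cell (4,1)
  next x-line at t=1.6000, next y-line at t=0.2309; Δt_x=2.0000, Δt_y=1.1547
    y: enter (4,0) at t=0.2309 ← occupied
  → r_2 = 0.2309
beam 3: φ=45°, α=330°
  dir = (cos 330°, sin 330°) = (0.8660, -0.5000); from cell (4,1)
  next x-line at t=0.2309, next y-line at t=0.4000; Δt_x=1.1547, Δt_y=2.0000
    x: enter (5,1) at t=0.2309 ← occupied
  → r_3 = 0.2309
beam 4: φ=135°, α=60°
  dir = (cos 60°, sin 60°) = (0.5000, 0.8660); from cell (4,1)
  next x-line at t=0.4000, next y-line at t=0.9238; Δt_x=2.0000, Δt_y=1.1547
    x: enter (5,1) at t=0.4000 ← occupied
  → r_4 = 0.4000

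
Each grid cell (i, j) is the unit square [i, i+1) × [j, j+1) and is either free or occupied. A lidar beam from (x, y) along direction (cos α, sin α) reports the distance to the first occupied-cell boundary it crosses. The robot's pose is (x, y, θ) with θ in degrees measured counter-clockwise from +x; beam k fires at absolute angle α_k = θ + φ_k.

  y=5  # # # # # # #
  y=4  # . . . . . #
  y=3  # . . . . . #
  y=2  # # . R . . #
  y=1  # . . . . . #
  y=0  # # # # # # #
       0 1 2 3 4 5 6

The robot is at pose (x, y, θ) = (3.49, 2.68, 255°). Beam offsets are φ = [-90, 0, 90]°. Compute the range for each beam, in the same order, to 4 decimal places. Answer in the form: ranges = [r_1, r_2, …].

ranges = [2.5778, 1.7393, 2.5985]

beam 1: φ=-90°, α=165°
  cosα=-0.9659 sinα=0.2588 | (3,2) | tMaxX 0.5073 tMaxY 1.2364 | tΔX 1.0353 tΔY 3.8637
    t=0.5073 [x] (2,2)
    t=1.2364 [y] (2,3)
    t=1.5426 [x] (1,3)
    t=2.5778 [x] (0,3) — stop
  → r_1 = 2.5778
beam 2: φ=0°, α=255°
  cosα=-0.2588 sinα=-0.9659 | (3,2) | tMaxX 1.8932 tMaxY 0.7040 | tΔX 3.8637 tΔY 1.0353
    t=0.7040 [y] (3,1)
    t=1.7393 [y] (3,0) — stop
  → r_2 = 1.7393
beam 3: φ=90°, α=345°
  cosα=0.9659 sinα=-0.2588 | (3,2) | tMaxX 0.5280 tMaxY 2.6273 | tΔX 1.0353 tΔY 3.8637
    t=0.5280 [x] (4,2)
    t=1.5633 [x] (5,2)
    t=2.5985 [x] (6,2) — stop
  → r_3 = 2.5985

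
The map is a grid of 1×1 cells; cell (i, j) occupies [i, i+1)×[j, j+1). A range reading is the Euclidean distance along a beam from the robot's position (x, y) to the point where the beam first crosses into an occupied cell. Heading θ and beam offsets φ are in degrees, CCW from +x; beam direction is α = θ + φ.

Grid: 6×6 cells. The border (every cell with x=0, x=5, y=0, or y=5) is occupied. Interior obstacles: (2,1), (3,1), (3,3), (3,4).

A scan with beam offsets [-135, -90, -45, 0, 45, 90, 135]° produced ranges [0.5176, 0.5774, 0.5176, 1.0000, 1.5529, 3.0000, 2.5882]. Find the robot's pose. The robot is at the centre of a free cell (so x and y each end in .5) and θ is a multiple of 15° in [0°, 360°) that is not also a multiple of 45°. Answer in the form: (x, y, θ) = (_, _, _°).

(x, y, θ) = (2.5, 4.5, 150°)

The pose lattice has 12·16 = 192 candidates. Test each by forward raycasting.
  (1.5, 1.5, 300°): beam 4 = 0.5774 ≠ 1.0000 ✗
  (2.5, 3.5, 30°): beam 1 = 1.5529 ≠ 0.5176 ✗
  (1.5, 2.5, 105°): beam 1 = 1.0000 ≠ 0.5176 ✗
  (2.5, 4.5, 210°): beam 3 = 1.5529 ≠ 0.5176 ✗
  …
  (2.5, 4.5, 150°): r_1=0.5176, r_2=0.5774, r_3=0.5176, r_4=1.0000, r_5=1.5529, r_6=3.0000, r_7=2.5882 — all match ✓
Only this pose fits every beam.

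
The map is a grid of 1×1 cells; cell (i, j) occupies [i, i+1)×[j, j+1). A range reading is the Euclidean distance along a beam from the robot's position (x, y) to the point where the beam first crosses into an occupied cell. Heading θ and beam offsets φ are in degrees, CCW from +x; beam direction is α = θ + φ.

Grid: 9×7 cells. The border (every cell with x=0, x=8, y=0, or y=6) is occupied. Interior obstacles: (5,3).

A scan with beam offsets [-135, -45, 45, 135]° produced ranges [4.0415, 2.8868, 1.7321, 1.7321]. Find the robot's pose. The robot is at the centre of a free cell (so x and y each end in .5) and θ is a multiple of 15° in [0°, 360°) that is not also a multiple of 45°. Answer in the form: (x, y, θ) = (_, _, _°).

(x, y, θ) = (3.5, 2.5, 255°)

Enumerate (i+0.5, j+0.5, θ) over the 34 free cells and 16 admissible headings. For each, cast all 4 beams and compare to the given ranges.
  (4.5, 4.5, 105°): beam 1 = 1.0000 ≠ 4.0415 ✗
  (5.5, 5.5, 30°): beam 1 = 1.5529 ≠ 4.0415 ✗
  (1.5, 5.5, 210°): beam 1 = 0.5176 ≠ 4.0415 ✗
  (1.5, 4.5, 165°): beam 1 = 3.0000 ≠ 4.0415 ✗
  …
  (3.5, 2.5, 255°): r_1=4.0415, r_2=2.8868, r_3=1.7321, r_4=1.7321 — all match ✓
Unique over the lattice → pose = (3.5, 2.5, 255°).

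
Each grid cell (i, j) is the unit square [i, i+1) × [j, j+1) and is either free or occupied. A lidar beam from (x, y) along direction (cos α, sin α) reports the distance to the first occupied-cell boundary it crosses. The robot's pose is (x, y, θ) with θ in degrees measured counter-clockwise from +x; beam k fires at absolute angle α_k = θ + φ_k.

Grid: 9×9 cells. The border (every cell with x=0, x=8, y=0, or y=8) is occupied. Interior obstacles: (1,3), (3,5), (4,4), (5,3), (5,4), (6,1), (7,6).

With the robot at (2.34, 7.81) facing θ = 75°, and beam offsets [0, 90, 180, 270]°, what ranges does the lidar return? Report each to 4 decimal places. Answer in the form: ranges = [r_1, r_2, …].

beam 1: φ=0°, α=75°
  d=(0.2588,0.9659)  start (2,7)  tX=2.5500 tY=0.1967  stride 1/|dx|=3.8637 1/|dy|=1.0353
    cross y-line → (2,8), t=0.1967 (wall)
  → r_1 = 0.1967
beam 2: φ=90°, α=165°
  d=(-0.9659,0.2588)  start (2,7)  tX=0.3520 tY=0.7341  stride 1/|dx|=1.0353 1/|dy|=3.8637
    cross x-line → (1,7), t=0.3520
    cross y-line → (1,8), t=0.7341 (wall)
  → r_2 = 0.7341
beam 3: φ=180°, α=255°
  d=(-0.2588,-0.9659)  start (2,7)  tX=1.3137 tY=0.8386  stride 1/|dx|=3.8637 1/|dy|=1.0353
    cross y-line → (2,6), t=0.8386
    cross x-line → (1,6), t=1.3137
    cross y-line → (1,5), t=1.8738
    cross y-line → (1,4), t=2.9091
    cross y-line → (1,3), t=3.9444 (wall)
  → r_3 = 3.9444
beam 4: φ=270°, α=345°
  d=(0.9659,-0.2588)  start (2,7)  tX=0.6833 tY=3.1296  stride 1/|dx|=1.0353 1/|dy|=3.8637
    cross x-line → (3,7), t=0.6833
    cross x-line → (4,7), t=1.7186
    cross x-line → (5,7), t=2.7538
    cross y-line → (5,6), t=3.1296
    cross x-line → (6,6), t=3.7891
    cross x-line → (7,6), t=4.8244 (wall)
  → r_4 = 4.8244

ranges = [0.1967, 0.7341, 3.9444, 4.8244]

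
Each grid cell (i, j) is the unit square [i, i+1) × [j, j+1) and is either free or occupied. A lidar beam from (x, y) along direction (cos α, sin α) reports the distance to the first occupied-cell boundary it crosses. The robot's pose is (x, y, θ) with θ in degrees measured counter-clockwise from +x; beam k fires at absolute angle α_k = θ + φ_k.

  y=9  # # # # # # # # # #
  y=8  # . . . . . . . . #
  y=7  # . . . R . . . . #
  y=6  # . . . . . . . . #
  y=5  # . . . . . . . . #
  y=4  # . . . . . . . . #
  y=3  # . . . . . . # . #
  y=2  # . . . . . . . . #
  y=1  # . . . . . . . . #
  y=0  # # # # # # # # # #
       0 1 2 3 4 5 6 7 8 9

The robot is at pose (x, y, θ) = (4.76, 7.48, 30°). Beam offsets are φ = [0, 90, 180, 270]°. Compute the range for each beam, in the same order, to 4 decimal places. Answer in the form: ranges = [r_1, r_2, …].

ranges = [3.0400, 1.7551, 4.3417, 4.4800]

beam 1: φ=0°, α=30°
  dir = (cos 30°, sin 30°) = (0.8660, 0.5000); from cell (4,7)
  next x-line at t=0.2771, next y-line at t=1.0400; Δt_x=1.1547, Δt_y=2.0000
    x: enter (5,7) at t=0.2771
    y: enter (5,8) at t=1.0400
    x: enter (6,8) at t=1.4318
    x: enter (7,8) at t=2.5865
    y: enter (7,9) at t=3.0400 ← occupied
  → r_1 = 3.0400
beam 2: φ=90°, α=120°
  dir = (cos 120°, sin 120°) = (-0.5000, 0.8660); from cell (4,7)
  next x-line at t=1.5200, next y-line at t=0.6004; Δt_x=2.0000, Δt_y=1.1547
    y: enter (4,8) at t=0.6004
    x: enter (3,8) at t=1.5200
    y: enter (3,9) at t=1.7551 ← occupied
  → r_2 = 1.7551
beam 3: φ=180°, α=210°
  dir = (cos 210°, sin 210°) = (-0.8660, -0.5000); from cell (4,7)
  next x-line at t=0.8776, next y-line at t=0.9600; Δt_x=1.1547, Δt_y=2.0000
    x: enter (3,7) at t=0.8776
    y: enter (3,6) at t=0.9600
    x: enter (2,6) at t=2.0323
    y: enter (2,5) at t=2.9600
    x: enter (1,5) at t=3.1870
    x: enter (0,5) at t=4.3417 ← occupied
  → r_3 = 4.3417
beam 4: φ=270°, α=300°
  dir = (cos 300°, sin 300°) = (0.5000, -0.8660); from cell (4,7)
  next x-line at t=0.4800, next y-line at t=0.5543; Δt_x=2.0000, Δt_y=1.1547
    x: enter (5,7) at t=0.4800
    y: enter (5,6) at t=0.5543
    y: enter (5,5) at t=1.7090
    x: enter (6,5) at t=2.4800
    y: enter (6,4) at t=2.8637
    y: enter (6,3) at t=4.0184
    x: enter (7,3) at t=4.4800 ← occupied
  → r_4 = 4.4800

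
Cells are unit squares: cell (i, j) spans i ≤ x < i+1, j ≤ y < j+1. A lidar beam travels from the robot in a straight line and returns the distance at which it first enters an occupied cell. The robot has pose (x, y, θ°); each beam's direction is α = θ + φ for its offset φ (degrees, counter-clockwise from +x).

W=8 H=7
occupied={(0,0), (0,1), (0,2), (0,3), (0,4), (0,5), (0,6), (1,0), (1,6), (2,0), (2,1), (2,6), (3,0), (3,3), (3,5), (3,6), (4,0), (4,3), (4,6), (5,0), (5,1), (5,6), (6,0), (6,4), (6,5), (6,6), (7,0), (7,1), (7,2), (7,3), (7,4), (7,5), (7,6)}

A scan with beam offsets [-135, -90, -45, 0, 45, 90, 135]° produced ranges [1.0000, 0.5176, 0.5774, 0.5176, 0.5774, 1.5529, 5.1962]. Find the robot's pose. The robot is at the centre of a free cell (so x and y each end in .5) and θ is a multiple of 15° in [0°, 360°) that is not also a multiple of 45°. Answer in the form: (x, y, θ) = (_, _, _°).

Enumerate (i+0.5, j+0.5, θ) over the 23 free cells and 16 admissible headings. For each, cast all 7 beams and compare to the given ranges.
  (3.5, 4.5, 75°): beam 1 = 0.5774 ≠ 1.0000 ✗
  (5.5, 5.5, 60°): beam 1 = 4.6587 ≠ 1.0000 ✗
  (4.5, 4.5, 120°): beam 1 = 1.5529 ≠ 1.0000 ✗
  (6.5, 2.5, 105°): beam 1 = 0.5774 ≠ 1.0000 ✗
  …
  (5.5, 5.5, 75°): r_1=1.0000, r_2=0.5176, r_3=0.5774, r_4=0.5176, r_5=0.5774, r_6=1.5529, r_7=5.1962 — all match ✓
Unique over the lattice → pose = (5.5, 5.5, 75°).

(x, y, θ) = (5.5, 5.5, 75°)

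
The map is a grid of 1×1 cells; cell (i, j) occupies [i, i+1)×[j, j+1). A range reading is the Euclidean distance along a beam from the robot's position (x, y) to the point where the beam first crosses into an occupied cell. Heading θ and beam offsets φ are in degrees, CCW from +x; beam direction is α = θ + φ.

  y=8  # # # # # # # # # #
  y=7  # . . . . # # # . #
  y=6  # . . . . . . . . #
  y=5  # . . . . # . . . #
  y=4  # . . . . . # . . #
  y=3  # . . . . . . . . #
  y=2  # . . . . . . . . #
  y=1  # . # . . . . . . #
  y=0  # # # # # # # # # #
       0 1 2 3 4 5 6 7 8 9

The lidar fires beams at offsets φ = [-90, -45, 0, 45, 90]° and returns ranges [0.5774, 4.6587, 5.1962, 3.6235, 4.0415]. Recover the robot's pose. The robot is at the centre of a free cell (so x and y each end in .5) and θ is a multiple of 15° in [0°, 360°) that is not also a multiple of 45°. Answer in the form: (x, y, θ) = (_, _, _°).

The pose lattice has 50·16 = 800 candidates. Test each by forward raycasting.
  (1.5, 6.5, 210°): beam 1 = 1.0000 ≠ 0.5774 ✗
  (6.5, 3.5, 330°): beam 1 = 2.8868 ≠ 0.5774 ✗
  (4.5, 7.5, 15°): beam 1 = 1.9319 ≠ 0.5774 ✗
  …
  (5.5, 4.5, 210°): r_1=0.5774, r_2=4.6587, r_3=5.1962, r_4=3.6235, r_5=4.0415 — all match ✓
Unique over the lattice → pose = (5.5, 4.5, 210°).

(x, y, θ) = (5.5, 4.5, 210°)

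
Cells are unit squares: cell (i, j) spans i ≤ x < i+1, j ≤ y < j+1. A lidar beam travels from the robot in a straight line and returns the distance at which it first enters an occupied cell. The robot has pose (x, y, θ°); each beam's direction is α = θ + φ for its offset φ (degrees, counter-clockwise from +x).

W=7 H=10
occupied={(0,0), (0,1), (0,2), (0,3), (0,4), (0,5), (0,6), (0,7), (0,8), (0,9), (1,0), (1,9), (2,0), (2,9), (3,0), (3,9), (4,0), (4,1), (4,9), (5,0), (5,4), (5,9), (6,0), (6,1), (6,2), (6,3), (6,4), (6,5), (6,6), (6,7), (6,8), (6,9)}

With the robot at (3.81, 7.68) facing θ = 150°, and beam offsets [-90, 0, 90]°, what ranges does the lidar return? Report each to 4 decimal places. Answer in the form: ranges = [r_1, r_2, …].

beam 1: φ=-90°, α=60°
  dir = (cos 60°, sin 60°) = (0.5000, 0.8660); from cell (3,7)
  next x-line at t=0.3800, next y-line at t=0.3695; Δt_x=2.0000, Δt_y=1.1547
    y: enter (3,8) at t=0.3695
    x: enter (4,8) at t=0.3800
    y: enter (4,9) at t=1.5242 ← occupied
  → r_1 = 1.5242
beam 2: φ=0°, α=150°
  dir = (cos 150°, sin 150°) = (-0.8660, 0.5000); from cell (3,7)
  next x-line at t=0.9353, next y-line at t=0.6400; Δt_x=1.1547, Δt_y=2.0000
    y: enter (3,8) at t=0.6400
    x: enter (2,8) at t=0.9353
    x: enter (1,8) at t=2.0900
    y: enter (1,9) at t=2.6400 ← occupied
  → r_2 = 2.6400
beam 3: φ=90°, α=240°
  dir = (cos 240°, sin 240°) = (-0.5000, -0.8660); from cell (3,7)
  next x-line at t=1.6200, next y-line at t=0.7852; Δt_x=2.0000, Δt_y=1.1547
    y: enter (3,6) at t=0.7852
    x: enter (2,6) at t=1.6200
    y: enter (2,5) at t=1.9399
    y: enter (2,4) at t=3.0946
    x: enter (1,4) at t=3.6200
    y: enter (1,3) at t=4.2493
    y: enter (1,2) at t=5.4040
    x: enter (0,2) at t=5.6200 ← occupied
  → r_3 = 5.6200

ranges = [1.5242, 2.6400, 5.6200]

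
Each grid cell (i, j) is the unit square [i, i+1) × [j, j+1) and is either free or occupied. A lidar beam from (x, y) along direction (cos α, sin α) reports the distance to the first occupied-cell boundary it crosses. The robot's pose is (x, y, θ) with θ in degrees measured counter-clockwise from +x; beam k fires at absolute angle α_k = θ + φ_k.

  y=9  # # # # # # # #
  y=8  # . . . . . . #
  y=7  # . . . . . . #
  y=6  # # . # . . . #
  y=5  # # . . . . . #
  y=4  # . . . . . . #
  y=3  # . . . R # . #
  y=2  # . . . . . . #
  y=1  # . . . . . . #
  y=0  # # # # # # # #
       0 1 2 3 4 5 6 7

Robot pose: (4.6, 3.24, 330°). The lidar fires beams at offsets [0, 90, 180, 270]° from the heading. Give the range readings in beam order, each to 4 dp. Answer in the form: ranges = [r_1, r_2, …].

ranges = [0.4619, 0.8000, 3.5200, 2.5865]

beam 1: φ=0°, α=330°
  cosα=0.8660 sinα=-0.5000 | (4,3) | tMaxX 0.4619 tMaxY 0.4800 | tΔX 1.1547 tΔY 2.0000
    t=0.4619 [x] (5,3) — stop
  → r_1 = 0.4619
beam 2: φ=90°, α=60°
  cosα=0.5000 sinα=0.8660 | (4,3) | tMaxX 0.8000 tMaxY 0.8776 | tΔX 2.0000 tΔY 1.1547
    t=0.8000 [x] (5,3) — stop
  → r_2 = 0.8000
beam 3: φ=180°, α=150°
  cosα=-0.8660 sinα=0.5000 | (4,3) | tMaxX 0.6928 tMaxY 1.5200 | tΔX 1.1547 tΔY 2.0000
    t=0.6928 [x] (3,3)
    t=1.5200 [y] (3,4)
    t=1.8475 [x] (2,4)
    t=3.0022 [x] (1,4)
    t=3.5200 [y] (1,5) — stop
  → r_3 = 3.5200
beam 4: φ=270°, α=240°
  cosα=-0.5000 sinα=-0.8660 | (4,3) | tMaxX 1.2000 tMaxY 0.2771 | tΔX 2.0000 tΔY 1.1547
    t=0.2771 [y] (4,2)
    t=1.2000 [x] (3,2)
    t=1.4318 [y] (3,1)
    t=2.5865 [y] (3,0) — stop
  → r_4 = 2.5865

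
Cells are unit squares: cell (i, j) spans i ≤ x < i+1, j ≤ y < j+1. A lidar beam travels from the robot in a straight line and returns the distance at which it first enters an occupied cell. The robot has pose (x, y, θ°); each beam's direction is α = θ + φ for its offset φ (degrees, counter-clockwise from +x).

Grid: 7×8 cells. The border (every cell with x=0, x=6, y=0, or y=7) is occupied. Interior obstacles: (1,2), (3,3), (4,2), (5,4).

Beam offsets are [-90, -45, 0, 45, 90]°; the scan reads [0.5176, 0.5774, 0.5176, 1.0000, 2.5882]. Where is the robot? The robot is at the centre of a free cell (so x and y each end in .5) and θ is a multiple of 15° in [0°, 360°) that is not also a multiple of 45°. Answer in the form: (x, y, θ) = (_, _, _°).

(x, y, θ) = (1.5, 1.5, 285°)

Enumerate (i+0.5, j+0.5, θ) over the 26 free cells and 16 admissible headings. For each, cast all 5 beams and compare to the given ranges.
  (5.5, 5.5, 150°): beam 1 = 1.0000 ≠ 0.5176 ✗
  (2.5, 4.5, 300°): beam 1 = 1.7321 ≠ 0.5176 ✗
  (2.5, 3.5, 165°): beam 1 = 3.6235 ≠ 0.5176 ✗
  (4.5, 1.5, 240°): beam 1 = 2.8868 ≠ 0.5176 ✗
  …
  (1.5, 1.5, 285°): r_1=0.5176, r_2=0.5774, r_3=0.5176, r_4=1.0000, r_5=2.5882 — all match ✓
No second candidate reproduces the full scan.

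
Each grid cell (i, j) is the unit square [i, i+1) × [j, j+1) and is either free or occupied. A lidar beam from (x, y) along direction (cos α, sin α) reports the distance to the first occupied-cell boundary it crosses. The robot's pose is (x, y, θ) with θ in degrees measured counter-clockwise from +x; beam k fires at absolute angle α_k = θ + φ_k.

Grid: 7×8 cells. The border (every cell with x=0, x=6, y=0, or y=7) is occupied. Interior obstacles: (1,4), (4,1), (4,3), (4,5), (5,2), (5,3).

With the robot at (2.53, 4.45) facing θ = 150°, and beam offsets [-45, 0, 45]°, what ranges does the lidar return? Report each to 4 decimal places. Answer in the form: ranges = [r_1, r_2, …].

beam 1: φ=-45°, α=105°
  cosα=-0.2588 sinα=0.9659 | (2,4) | tMaxX 2.0478 tMaxY 0.5694 | tΔX 3.8637 tΔY 1.0353
    t=0.5694 [y] (2,5)
    t=1.6047 [y] (2,6)
    t=2.0478 [x] (1,6)
    t=2.6400 [y] (1,7) — stop
  → r_1 = 2.6400
beam 2: φ=0°, α=150°
  cosα=-0.8660 sinα=0.5000 | (2,4) | tMaxX 0.6120 tMaxY 1.1000 | tΔX 1.1547 tΔY 2.0000
    t=0.6120 [x] (1,4) — stop
  → r_2 = 0.6120
beam 3: φ=45°, α=195°
  cosα=-0.9659 sinα=-0.2588 | (2,4) | tMaxX 0.5487 tMaxY 1.7387 | tΔX 1.0353 tΔY 3.8637
    t=0.5487 [x] (1,4) — stop
  → r_3 = 0.5487

ranges = [2.6400, 0.6120, 0.5487]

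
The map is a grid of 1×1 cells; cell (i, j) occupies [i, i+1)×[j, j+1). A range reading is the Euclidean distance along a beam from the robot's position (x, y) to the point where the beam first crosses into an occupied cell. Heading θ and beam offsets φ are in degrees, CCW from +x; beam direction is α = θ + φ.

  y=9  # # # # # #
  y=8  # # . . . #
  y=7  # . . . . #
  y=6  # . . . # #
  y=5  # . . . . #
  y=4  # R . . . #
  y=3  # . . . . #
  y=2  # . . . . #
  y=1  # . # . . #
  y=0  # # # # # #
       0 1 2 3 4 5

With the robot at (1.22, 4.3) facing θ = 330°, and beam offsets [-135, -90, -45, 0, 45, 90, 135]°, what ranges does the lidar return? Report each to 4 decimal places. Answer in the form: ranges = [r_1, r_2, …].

ranges = [0.2278, 0.4400, 3.0137, 4.3648, 3.9133, 5.4271, 0.8500]

beam 1: φ=-135°, α=195°
  cosα=-0.9659 sinα=-0.2588 | (1,4) | tMaxX 0.2278 tMaxY 1.1591 | tΔX 1.0353 tΔY 3.8637
    t=0.2278 [x] (0,4) — stop
  → r_1 = 0.2278
beam 2: φ=-90°, α=240°
  cosα=-0.5000 sinα=-0.8660 | (1,4) | tMaxX 0.4400 tMaxY 0.3464 | tΔX 2.0000 tΔY 1.1547
    t=0.3464 [y] (1,3)
    t=0.4400 [x] (0,3) — stop
  → r_2 = 0.4400
beam 3: φ=-45°, α=285°
  cosα=0.2588 sinα=-0.9659 | (1,4) | tMaxX 3.0137 tMaxY 0.3106 | tΔX 3.8637 tΔY 1.0353
    t=0.3106 [y] (1,3)
    t=1.3459 [y] (1,2)
    t=2.3811 [y] (1,1)
    t=3.0137 [x] (2,1) — stop
  → r_3 = 3.0137
beam 4: φ=0°, α=330°
  cosα=0.8660 sinα=-0.5000 | (1,4) | tMaxX 0.9007 tMaxY 0.6000 | tΔX 1.1547 tΔY 2.0000
    t=0.6000 [y] (1,3)
    t=0.9007 [x] (2,3)
    t=2.0554 [x] (3,3)
    t=2.6000 [y] (3,2)
    t=3.2101 [x] (4,2)
    t=4.3648 [x] (5,2) — stop
  → r_4 = 4.3648
beam 5: φ=45°, α=15°
  cosα=0.9659 sinα=0.2588 | (1,4) | tMaxX 0.8075 tMaxY 2.7046 | tΔX 1.0353 tΔY 3.8637
    t=0.8075 [x] (2,4)
    t=1.8428 [x] (3,4)
    t=2.7046 [y] (3,5)
    t=2.8781 [x] (4,5)
    t=3.9133 [x] (5,5) — stop
  → r_5 = 3.9133
beam 6: φ=90°, α=60°
  cosα=0.5000 sinα=0.8660 | (1,4) | tMaxX 1.5600 tMaxY 0.8083 | tΔX 2.0000 tΔY 1.1547
    t=0.8083 [y] (1,5)
    t=1.5600 [x] (2,5)
    t=1.9630 [y] (2,6)
    t=3.1177 [y] (2,7)
    t=3.5600 [x] (3,7)
    t=4.2724 [y] (3,8)
    t=5.4271 [y] (3,9) — stop
  → r_6 = 5.4271
beam 7: φ=135°, α=105°
  cosα=-0.2588 sinα=0.9659 | (1,4) | tMaxX 0.8500 tMaxY 0.7247 | tΔX 3.8637 tΔY 1.0353
    t=0.7247 [y] (1,5)
    t=0.8500 [x] (0,5) — stop
  → r_7 = 0.8500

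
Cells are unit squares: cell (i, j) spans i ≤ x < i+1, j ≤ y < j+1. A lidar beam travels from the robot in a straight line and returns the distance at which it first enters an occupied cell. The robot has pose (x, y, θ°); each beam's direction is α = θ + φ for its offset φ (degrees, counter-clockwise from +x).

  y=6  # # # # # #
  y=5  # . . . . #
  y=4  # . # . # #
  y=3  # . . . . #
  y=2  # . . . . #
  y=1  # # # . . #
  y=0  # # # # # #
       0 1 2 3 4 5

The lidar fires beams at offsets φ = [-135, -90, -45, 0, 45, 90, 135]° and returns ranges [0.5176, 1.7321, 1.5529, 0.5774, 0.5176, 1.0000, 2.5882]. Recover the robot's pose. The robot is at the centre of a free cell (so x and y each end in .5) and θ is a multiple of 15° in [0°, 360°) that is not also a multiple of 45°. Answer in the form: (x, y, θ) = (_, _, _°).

Candidates: 16 free-cell centres × 16 headings = 256 poses. Raycast each; keep the one whose scan matches to 4 dp.
  (3.5, 1.5, 195°): beam 1 = 2.8868 ≠ 0.5176 ✗
  (3.5, 5.5, 285°): beam 1 = 1.0000 ≠ 0.5176 ✗
  (1.5, 5.5, 330°): beam 2 = 1.0000 ≠ 1.7321 ✗
  …
  (1.5, 4.5, 150°): r_1=0.5176, r_2=1.7321, r_3=1.5529, r_4=0.5774, r_5=0.5176, r_6=1.0000, r_7=2.5882 — all match ✓
No second candidate reproduces the full scan.

(x, y, θ) = (1.5, 4.5, 150°)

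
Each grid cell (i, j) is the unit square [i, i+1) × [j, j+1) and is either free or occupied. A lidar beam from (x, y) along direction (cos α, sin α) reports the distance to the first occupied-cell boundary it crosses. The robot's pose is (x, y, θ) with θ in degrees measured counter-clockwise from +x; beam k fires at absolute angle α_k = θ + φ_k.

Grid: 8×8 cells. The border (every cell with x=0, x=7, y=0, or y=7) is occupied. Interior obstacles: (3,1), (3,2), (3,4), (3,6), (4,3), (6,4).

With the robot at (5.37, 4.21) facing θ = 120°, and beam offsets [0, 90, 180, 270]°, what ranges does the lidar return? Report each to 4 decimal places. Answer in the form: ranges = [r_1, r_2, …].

beam 1: φ=0°, α=120°
  d=(-0.5000,0.8660)  start (5,4)  tX=0.7400 tY=0.9122  stride 1/|dx|=2.0000 1/|dy|=1.1547
    cross x-line → (4,4), t=0.7400
    cross y-line → (4,5), t=0.9122
    cross y-line → (4,6), t=2.0669
    cross x-line → (3,6), t=2.7400 (wall)
  → r_1 = 2.7400
beam 2: φ=90°, α=210°
  d=(-0.8660,-0.5000)  start (5,4)  tX=0.4272 tY=0.4200  stride 1/|dx|=1.1547 1/|dy|=2.0000
    cross y-line → (5,3), t=0.4200
    cross x-line → (4,3), t=0.4272 (wall)
  → r_2 = 0.4272
beam 3: φ=180°, α=300°
  d=(0.5000,-0.8660)  start (5,4)  tX=1.2600 tY=0.2425  stride 1/|dx|=2.0000 1/|dy|=1.1547
    cross y-line → (5,3), t=0.2425
    cross x-line → (6,3), t=1.2600
    cross y-line → (6,2), t=1.3972
    cross y-line → (6,1), t=2.5519
    cross x-line → (7,1), t=3.2600 (wall)
  → r_3 = 3.2600
beam 4: φ=270°, α=30°
  d=(0.8660,0.5000)  start (5,4)  tX=0.7275 tY=1.5800  stride 1/|dx|=1.1547 1/|dy|=2.0000
    cross x-line → (6,4), t=0.7275 (wall)
  → r_4 = 0.7275

ranges = [2.7400, 0.4272, 3.2600, 0.7275]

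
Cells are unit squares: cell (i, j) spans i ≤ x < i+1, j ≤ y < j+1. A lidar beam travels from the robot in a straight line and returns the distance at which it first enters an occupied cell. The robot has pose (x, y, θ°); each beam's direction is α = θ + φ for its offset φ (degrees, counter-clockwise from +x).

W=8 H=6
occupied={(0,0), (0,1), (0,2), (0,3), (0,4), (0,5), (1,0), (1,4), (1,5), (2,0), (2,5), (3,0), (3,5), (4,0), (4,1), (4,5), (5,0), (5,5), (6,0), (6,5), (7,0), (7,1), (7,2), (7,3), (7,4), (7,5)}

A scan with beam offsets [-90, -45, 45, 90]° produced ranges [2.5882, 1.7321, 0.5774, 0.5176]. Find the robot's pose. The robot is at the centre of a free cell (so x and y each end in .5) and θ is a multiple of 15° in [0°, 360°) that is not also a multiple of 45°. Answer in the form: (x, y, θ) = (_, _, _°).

(x, y, θ) = (2.5, 1.5, 195°)

Candidates: 22 free-cell centres × 16 headings = 352 poses. Raycast each; keep the one whose scan matches to 4 dp.
  (2.5, 4.5, 15°): beam 1 = 3.6235 ≠ 2.5882 ✗
  (2.5, 3.5, 150°): beam 1 = 1.7321 ≠ 2.5882 ✗
  (4.5, 4.5, 120°): beam 1 = 1.0000 ≠ 2.5882 ✗
  (3.5, 2.5, 345°): beam 1 = 1.5529 ≠ 2.5882 ✗
  …
  (2.5, 1.5, 195°): r_1=2.5882, r_2=1.7321, r_3=0.5774, r_4=0.5176 — all match ✓
Only this pose fits every beam.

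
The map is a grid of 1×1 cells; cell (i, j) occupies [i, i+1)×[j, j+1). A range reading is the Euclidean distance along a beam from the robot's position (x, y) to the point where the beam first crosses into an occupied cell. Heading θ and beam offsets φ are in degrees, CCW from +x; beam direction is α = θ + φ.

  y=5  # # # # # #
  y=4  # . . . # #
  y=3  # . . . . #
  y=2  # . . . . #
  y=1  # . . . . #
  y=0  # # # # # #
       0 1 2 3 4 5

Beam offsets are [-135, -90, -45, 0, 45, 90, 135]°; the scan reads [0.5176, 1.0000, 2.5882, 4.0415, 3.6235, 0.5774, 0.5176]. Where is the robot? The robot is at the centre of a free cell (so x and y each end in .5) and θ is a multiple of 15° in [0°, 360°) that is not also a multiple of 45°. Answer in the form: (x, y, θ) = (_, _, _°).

The pose lattice has 15·16 = 240 candidates. Test each by forward raycasting.
  (4.5, 2.5, 120°): beam 2 = 0.5774 ≠ 1.0000 ✗
  (3.5, 1.5, 300°): beam 1 = 2.5882 ≠ 0.5176 ✗
  (4.5, 3.5, 345°): beam 1 = 4.0415 ≠ 0.5176 ✗
  (2.5, 2.5, 60°): beam 1 = 1.5529 ≠ 0.5176 ✗
  …
  (3.5, 4.5, 240°): r_1=0.5176, r_2=1.0000, r_3=2.5882, r_4=4.0415, r_5=3.6235, r_6=0.5774, r_7=0.5176 — all match ✓
Unique over the lattice → pose = (3.5, 4.5, 240°).

(x, y, θ) = (3.5, 4.5, 240°)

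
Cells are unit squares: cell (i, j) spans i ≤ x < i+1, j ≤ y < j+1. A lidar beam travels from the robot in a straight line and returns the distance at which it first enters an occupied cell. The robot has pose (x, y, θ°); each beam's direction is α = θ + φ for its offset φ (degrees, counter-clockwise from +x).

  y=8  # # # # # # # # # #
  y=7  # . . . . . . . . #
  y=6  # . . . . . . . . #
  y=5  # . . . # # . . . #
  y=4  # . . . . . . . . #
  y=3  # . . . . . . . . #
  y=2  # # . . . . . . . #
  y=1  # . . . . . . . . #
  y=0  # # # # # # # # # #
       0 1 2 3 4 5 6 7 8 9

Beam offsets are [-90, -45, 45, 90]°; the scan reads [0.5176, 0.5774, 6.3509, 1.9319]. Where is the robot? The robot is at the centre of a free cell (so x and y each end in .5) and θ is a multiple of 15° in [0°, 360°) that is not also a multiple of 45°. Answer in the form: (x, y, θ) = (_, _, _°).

(x, y, θ) = (6.5, 7.5, 165°)

Enumerate (i+0.5, j+0.5, θ) over the 53 free cells and 16 admissible headings. For each, cast all 4 beams and compare to the given ranges.
  (1.5, 6.5, 240°): beam 1 = 0.5774 ≠ 0.5176 ✗
  (2.5, 2.5, 150°): beam 1 = 3.0000 ≠ 0.5176 ✗
  (8.5, 7.5, 120°): beam 1 = 0.5774 ≠ 0.5176 ✗
  (7.5, 2.5, 120°): beam 1 = 1.7321 ≠ 0.5176 ✗
  (8.5, 5.5, 210°): beam 1 = 2.8868 ≠ 0.5176 ✗
  …
  (6.5, 7.5, 165°): r_1=0.5176, r_2=0.5774, r_3=6.3509, r_4=1.9319 — all match ✓
No second candidate reproduces the full scan.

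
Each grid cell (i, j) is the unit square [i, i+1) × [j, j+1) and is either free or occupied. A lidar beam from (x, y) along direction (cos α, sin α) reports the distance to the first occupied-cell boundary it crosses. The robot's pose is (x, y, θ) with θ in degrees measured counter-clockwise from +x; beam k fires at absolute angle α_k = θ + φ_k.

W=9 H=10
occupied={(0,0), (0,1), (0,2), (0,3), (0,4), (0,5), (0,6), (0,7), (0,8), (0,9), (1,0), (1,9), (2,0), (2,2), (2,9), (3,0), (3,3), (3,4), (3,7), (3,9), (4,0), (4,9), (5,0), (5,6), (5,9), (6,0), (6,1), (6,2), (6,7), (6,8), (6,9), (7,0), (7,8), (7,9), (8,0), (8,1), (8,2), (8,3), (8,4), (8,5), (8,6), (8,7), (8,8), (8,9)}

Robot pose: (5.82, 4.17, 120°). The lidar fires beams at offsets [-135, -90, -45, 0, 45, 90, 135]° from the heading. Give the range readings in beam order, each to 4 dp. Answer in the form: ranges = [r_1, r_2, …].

beam 1: φ=-135°, α=345°
  cosα=0.9659 sinα=-0.2588 | (5,4) | tMaxX 0.1863 tMaxY 0.6568 | tΔX 1.0353 tΔY 3.8637
    t=0.1863 [x] (6,4)
    t=0.6568 [y] (6,3)
    t=1.2216 [x] (7,3)
    t=2.2569 [x] (8,3) — stop
  → r_1 = 2.2569
beam 2: φ=-90°, α=30°
  cosα=0.8660 sinα=0.5000 | (5,4) | tMaxX 0.2078 tMaxY 1.6600 | tΔX 1.1547 tΔY 2.0000
    t=0.2078 [x] (6,4)
    t=1.3625 [x] (7,4)
    t=1.6600 [y] (7,5)
    t=2.5172 [x] (8,5) — stop
  → r_2 = 2.5172
beam 3: φ=-45°, α=75°
  cosα=0.2588 sinα=0.9659 | (5,4) | tMaxX 0.6955 tMaxY 0.8593 | tΔX 3.8637 tΔY 1.0353
    t=0.6955 [x] (6,4)
    t=0.8593 [y] (6,5)
    t=1.8946 [y] (6,6)
    t=2.9298 [y] (6,7) — stop
  → r_3 = 2.9298
beam 4: φ=0°, α=120°
  cosα=-0.5000 sinα=0.8660 | (5,4) | tMaxX 1.6400 tMaxY 0.9584 | tΔX 2.0000 tΔY 1.1547
    t=0.9584 [y] (5,5)
    t=1.6400 [x] (4,5)
    t=2.1131 [y] (4,6)
    t=3.2678 [y] (4,7)
    t=3.6400 [x] (3,7) — stop
  → r_4 = 3.6400
beam 5: φ=45°, α=165°
  cosα=-0.9659 sinα=0.2588 | (5,4) | tMaxX 0.8489 tMaxY 3.2069 | tΔX 1.0353 tΔY 3.8637
    t=0.8489 [x] (4,4)
    t=1.8842 [x] (3,4) — stop
  → r_5 = 1.8842
beam 6: φ=90°, α=210°
  cosα=-0.8660 sinα=-0.5000 | (5,4) | tMaxX 0.9469 tMaxY 0.3400 | tΔX 1.1547 tΔY 2.0000
    t=0.3400 [y] (5,3)
    t=0.9469 [x] (4,3)
    t=2.1016 [x] (3,3) — stop
  → r_6 = 2.1016
beam 7: φ=135°, α=255°
  cosα=-0.2588 sinα=-0.9659 | (5,4) | tMaxX 3.1682 tMaxY 0.1760 | tΔX 3.8637 tΔY 1.0353
    t=0.1760 [y] (5,3)
    t=1.2113 [y] (5,2)
    t=2.2465 [y] (5,1)
    t=3.1682 [x] (4,1)
    t=3.2818 [y] (4,0) — stop
  → r_7 = 3.2818

ranges = [2.2569, 2.5172, 2.9298, 3.6400, 1.8842, 2.1016, 3.2818]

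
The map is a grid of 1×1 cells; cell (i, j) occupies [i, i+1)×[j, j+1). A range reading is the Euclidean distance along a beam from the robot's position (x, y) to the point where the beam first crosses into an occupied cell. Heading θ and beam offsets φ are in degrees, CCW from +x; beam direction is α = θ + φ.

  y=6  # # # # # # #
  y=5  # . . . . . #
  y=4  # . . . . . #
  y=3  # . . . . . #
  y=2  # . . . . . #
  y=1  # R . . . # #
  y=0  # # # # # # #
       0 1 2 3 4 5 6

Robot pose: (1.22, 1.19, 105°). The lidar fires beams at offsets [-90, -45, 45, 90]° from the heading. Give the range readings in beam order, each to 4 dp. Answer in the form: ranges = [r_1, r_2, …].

beam 1: φ=-90°, α=15°
  cosα=0.9659 sinα=0.2588 | (1,1) | tMaxX 0.8075 tMaxY 3.1296 | tΔX 1.0353 tΔY 3.8637
    t=0.8075 [x] (2,1)
    t=1.8428 [x] (3,1)
    t=2.8781 [x] (4,1)
    t=3.1296 [y] (4,2)
    t=3.9133 [x] (5,2)
    t=4.9486 [x] (6,2) — stop
  → r_1 = 4.9486
beam 2: φ=-45°, α=60°
  cosα=0.5000 sinα=0.8660 | (1,1) | tMaxX 1.5600 tMaxY 0.9353 | tΔX 2.0000 tΔY 1.1547
    t=0.9353 [y] (1,2)
    t=1.5600 [x] (2,2)
    t=2.0900 [y] (2,3)
    t=3.2447 [y] (2,4)
    t=3.5600 [x] (3,4)
    t=4.3994 [y] (3,5)
    t=5.5541 [y] (3,6) — stop
  → r_2 = 5.5541
beam 3: φ=45°, α=150°
  cosα=-0.8660 sinα=0.5000 | (1,1) | tMaxX 0.2540 tMaxY 1.6200 | tΔX 1.1547 tΔY 2.0000
    t=0.2540 [x] (0,1) — stop
  → r_3 = 0.2540
beam 4: φ=90°, α=195°
  cosα=-0.9659 sinα=-0.2588 | (1,1) | tMaxX 0.2278 tMaxY 0.7341 | tΔX 1.0353 tΔY 3.8637
    t=0.2278 [x] (0,1) — stop
  → r_4 = 0.2278

ranges = [4.9486, 5.5541, 0.2540, 0.2278]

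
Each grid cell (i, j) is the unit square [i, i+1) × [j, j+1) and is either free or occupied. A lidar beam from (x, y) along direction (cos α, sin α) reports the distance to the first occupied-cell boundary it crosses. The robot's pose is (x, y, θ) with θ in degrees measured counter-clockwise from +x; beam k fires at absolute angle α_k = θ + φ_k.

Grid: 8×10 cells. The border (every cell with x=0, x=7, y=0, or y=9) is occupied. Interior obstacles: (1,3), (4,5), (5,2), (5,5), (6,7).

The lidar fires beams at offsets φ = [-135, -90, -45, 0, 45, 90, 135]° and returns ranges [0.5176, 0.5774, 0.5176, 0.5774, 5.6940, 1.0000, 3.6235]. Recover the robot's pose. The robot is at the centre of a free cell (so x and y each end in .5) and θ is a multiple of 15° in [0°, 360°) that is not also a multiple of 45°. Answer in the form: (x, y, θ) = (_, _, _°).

(x, y, θ) = (6.5, 6.5, 120°)

Enumerate (i+0.5, j+0.5, θ) over the 43 free cells and 16 admissible headings. For each, cast all 7 beams and compare to the given ranges.
  (2.5, 2.5, 285°): beam 1 = 1.0000 ≠ 0.5176 ✗
  (5.5, 6.5, 15°): beam 1 = 0.5774 ≠ 0.5176 ✗
  (3.5, 8.5, 120°): beam 1 = 2.5882 ≠ 0.5176 ✗
  …
  (6.5, 6.5, 120°): r_1=0.5176, r_2=0.5774, r_3=0.5176, r_4=0.5774, r_5=5.6940, r_6=1.0000, r_7=3.6235 — all match ✓
Only this pose fits every beam.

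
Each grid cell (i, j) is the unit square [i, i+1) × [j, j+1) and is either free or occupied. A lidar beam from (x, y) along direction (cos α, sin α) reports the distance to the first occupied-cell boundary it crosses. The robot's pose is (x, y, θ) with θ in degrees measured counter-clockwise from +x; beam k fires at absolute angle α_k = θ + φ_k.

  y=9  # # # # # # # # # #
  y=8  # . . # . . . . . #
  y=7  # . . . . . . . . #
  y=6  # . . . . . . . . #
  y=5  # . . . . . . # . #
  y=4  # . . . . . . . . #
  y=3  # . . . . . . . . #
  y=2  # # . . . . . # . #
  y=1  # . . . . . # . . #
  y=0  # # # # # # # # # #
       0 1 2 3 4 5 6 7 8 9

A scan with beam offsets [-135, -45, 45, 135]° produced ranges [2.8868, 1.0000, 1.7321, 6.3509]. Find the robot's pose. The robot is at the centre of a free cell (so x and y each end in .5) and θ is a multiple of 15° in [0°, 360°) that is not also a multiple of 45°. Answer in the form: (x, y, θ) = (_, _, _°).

Candidates: 59 free-cell centres × 16 headings = 944 poses. Raycast each; keep the one whose scan matches to 4 dp.
  (4.5, 7.5, 330°): beam 1 = 3.6235 ≠ 2.8868 ✗
  (2.5, 8.5, 240°): beam 1 = 0.5176 ≠ 2.8868 ✗
  (8.5, 2.5, 210°): beam 1 = 1.9319 ≠ 2.8868 ✗
  (3.5, 1.5, 195°): beam 1 = 8.6603 ≠ 2.8868 ✗
  …
  (6.5, 3.5, 15°): r_1=2.8868, r_2=1.0000, r_3=1.7321, r_4=6.3509 — all match ✓
No second candidate reproduces the full scan.

(x, y, θ) = (6.5, 3.5, 15°)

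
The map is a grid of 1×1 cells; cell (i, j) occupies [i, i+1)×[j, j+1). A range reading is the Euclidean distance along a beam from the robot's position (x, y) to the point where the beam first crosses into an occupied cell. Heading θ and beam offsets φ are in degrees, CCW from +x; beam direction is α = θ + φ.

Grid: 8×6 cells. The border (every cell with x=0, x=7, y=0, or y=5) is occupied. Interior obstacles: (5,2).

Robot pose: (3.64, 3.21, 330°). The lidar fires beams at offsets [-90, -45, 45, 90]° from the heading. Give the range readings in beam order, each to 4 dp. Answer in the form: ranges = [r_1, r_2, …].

ranges = [2.5519, 2.2880, 3.4785, 2.0669]

beam 1: φ=-90°, α=240°
  cosα=-0.5000 sinα=-0.8660 | (3,3) | tMaxX 1.2800 tMaxY 0.2425 | tΔX 2.0000 tΔY 1.1547
    t=0.2425 [y] (3,2)
    t=1.2800 [x] (2,2)
    t=1.3972 [y] (2,1)
    t=2.5519 [y] (2,0) — stop
  → r_1 = 2.5519
beam 2: φ=-45°, α=285°
  cosα=0.2588 sinα=-0.9659 | (3,3) | tMaxX 1.3909 tMaxY 0.2174 | tΔX 3.8637 tΔY 1.0353
    t=0.2174 [y] (3,2)
    t=1.2527 [y] (3,1)
    t=1.3909 [x] (4,1)
    t=2.2880 [y] (4,0) — stop
  → r_2 = 2.2880
beam 3: φ=45°, α=15°
  cosα=0.9659 sinα=0.2588 | (3,3) | tMaxX 0.3727 tMaxY 3.0523 | tΔX 1.0353 tΔY 3.8637
    t=0.3727 [x] (4,3)
    t=1.4080 [x] (5,3)
    t=2.4433 [x] (6,3)
    t=3.0523 [y] (6,4)
    t=3.4785 [x] (7,4) — stop
  → r_3 = 3.4785
beam 4: φ=90°, α=60°
  cosα=0.5000 sinα=0.8660 | (3,3) | tMaxX 0.7200 tMaxY 0.9122 | tΔX 2.0000 tΔY 1.1547
    t=0.7200 [x] (4,3)
    t=0.9122 [y] (4,4)
    t=2.0669 [y] (4,5) — stop
  → r_4 = 2.0669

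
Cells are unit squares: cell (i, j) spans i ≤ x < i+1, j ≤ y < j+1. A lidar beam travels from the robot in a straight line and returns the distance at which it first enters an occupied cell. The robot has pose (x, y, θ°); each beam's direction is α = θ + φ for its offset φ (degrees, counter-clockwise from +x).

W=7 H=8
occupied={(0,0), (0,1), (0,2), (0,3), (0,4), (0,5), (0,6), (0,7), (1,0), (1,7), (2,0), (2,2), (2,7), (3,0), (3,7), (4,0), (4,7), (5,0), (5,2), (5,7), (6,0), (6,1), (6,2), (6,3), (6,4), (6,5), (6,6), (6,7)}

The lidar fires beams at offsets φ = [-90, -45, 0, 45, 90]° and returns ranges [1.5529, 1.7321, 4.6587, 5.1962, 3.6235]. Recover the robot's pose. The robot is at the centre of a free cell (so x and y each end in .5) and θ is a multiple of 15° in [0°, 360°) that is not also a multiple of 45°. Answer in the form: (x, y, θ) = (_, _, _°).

Candidates: 28 free-cell centres × 16 headings = 448 poses. Raycast each; keep the one whose scan matches to 4 dp.
  (1.5, 4.5, 105°): beam 1 = 4.6587 ≠ 1.5529 ✗
  (5.5, 6.5, 195°): beam 1 = 0.5176 ≠ 1.5529 ✗
  (1.5, 4.5, 30°): beam 1 = 1.7321 ≠ 1.5529 ✗
  (3.5, 5.5, 240°): beam 1 = 2.8868 ≠ 1.5529 ✗
  …
  (2.5, 5.5, 255°): r_1=1.5529, r_2=1.7321, r_3=4.6587, r_4=5.1962, r_5=3.6235 — all match ✓
No second candidate reproduces the full scan.

(x, y, θ) = (2.5, 5.5, 255°)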